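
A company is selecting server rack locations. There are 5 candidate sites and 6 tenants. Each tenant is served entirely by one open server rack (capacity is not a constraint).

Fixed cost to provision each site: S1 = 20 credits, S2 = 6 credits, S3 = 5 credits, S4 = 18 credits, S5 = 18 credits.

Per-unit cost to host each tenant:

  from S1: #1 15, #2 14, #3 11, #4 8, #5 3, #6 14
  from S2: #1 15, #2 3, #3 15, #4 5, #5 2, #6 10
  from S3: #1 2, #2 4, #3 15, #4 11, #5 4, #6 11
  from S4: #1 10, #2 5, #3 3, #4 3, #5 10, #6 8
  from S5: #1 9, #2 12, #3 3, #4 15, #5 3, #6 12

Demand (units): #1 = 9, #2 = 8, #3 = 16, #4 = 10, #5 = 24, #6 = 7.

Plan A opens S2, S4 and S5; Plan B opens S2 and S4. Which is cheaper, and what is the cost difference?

Plan B is cheaper by 9.

Plan A: {S2, S4, S5}: #1→S5 9·9=81, #2→S2 3·8=24, #3→S4 3·16=48, #4→S4 3·10=30, #5→S2 2·24=48, #6→S4 8·7=56. Service 287; fixed 42; total 329.
Plan B: {S2, S4}: #1→S4 10·9=90, #2→S2 3·8=24, #3→S4 3·16=48, #4→S4 3·10=30, #5→S2 2·24=48, #6→S4 8·7=56. Service 296; fixed 24; total 320.
Difference: |329 − 320| = 9.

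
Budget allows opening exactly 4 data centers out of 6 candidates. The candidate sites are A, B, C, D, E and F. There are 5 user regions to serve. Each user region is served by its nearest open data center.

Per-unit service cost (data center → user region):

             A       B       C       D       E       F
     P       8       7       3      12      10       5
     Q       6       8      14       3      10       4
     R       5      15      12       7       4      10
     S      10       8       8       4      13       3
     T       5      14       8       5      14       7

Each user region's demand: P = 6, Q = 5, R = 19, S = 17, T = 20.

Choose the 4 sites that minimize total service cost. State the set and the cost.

With exactly 4 open, each user region uses its cheapest among the chosen.
{C, D, E, F}: P→C 3·6=18, Q→D 3·5=15, R→E 4·19=76, S→F 3·17=51, T→D 5·20=100. Service cost 260.
{A, C, E, F}: service cost 265
{A, D, E, F}: service cost 272
Among all 15 size-4 choices, {C, D, E, F} is lowest.

Choose C, D, E and F; total service cost 260.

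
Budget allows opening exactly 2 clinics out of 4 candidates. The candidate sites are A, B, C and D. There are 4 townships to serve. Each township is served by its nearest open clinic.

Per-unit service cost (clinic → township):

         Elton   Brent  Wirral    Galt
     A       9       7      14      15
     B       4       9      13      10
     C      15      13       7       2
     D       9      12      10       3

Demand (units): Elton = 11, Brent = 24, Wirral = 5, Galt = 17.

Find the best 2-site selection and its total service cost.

Choose B and C; total service cost 329.

With exactly 2 open, each township uses its cheapest among the chosen.
{B, C}: Elton→B 4·11=44, Brent→B 9·24=216, Wirral→C 7·5=35, Galt→C 2·17=34. Service cost 329.
{A, C}: service cost 336
{B, D}: service cost 361
Among all 6 size-2 choices, {B, C} is lowest.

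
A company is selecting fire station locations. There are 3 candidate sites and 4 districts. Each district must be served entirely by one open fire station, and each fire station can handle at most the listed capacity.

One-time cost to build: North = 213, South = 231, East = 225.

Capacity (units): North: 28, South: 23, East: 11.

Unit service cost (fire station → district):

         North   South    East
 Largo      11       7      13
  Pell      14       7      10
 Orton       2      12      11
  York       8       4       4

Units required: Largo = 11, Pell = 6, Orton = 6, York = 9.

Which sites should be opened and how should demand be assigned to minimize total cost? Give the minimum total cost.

Minimum total cost: 647

Open {North, South}: Largo→South 7·11=77, Pell→South 7·6=42, Orton→North 2·6=12, York→North 8·9=72.
Loads: North carries 15/28, South carries 17/23. Service 203; fixed 444; total 647.
Next best feasible plan costs 653.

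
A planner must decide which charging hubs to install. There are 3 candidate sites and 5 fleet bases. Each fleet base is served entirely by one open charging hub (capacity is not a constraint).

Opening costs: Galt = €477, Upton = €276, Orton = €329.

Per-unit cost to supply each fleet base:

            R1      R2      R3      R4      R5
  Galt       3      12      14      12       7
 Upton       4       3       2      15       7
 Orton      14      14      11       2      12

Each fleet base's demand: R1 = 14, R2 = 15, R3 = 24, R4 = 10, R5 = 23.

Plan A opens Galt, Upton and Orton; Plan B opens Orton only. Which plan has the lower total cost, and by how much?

Plan B is cheaper by 103.

Plan A: {Galt, Upton, Orton}: R1→Galt 3·14=42, R2→Upton 3·15=45, R3→Upton 2·24=48, R4→Orton 2·10=20, R5→Galt 7·23=161. Service 316; fixed 1082; total 1398.
Plan B: {Orton}: R1→Orton 14·14=196, R2→Orton 14·15=210, R3→Orton 11·24=264, R4→Orton 2·10=20, R5→Orton 12·23=276. Service 966; fixed 329; total 1295.
Difference: |1398 − 1295| = 103.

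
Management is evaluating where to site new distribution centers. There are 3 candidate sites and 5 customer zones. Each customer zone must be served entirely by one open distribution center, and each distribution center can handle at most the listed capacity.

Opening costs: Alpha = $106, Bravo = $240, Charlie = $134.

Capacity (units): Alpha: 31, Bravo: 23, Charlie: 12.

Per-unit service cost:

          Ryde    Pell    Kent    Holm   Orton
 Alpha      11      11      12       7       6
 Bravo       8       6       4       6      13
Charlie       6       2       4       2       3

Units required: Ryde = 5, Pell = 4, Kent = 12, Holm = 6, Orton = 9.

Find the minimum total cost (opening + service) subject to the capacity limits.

Minimum total cost: 483

Open {Alpha, Charlie}: Ryde→Alpha 11·5=55, Pell→Alpha 11·4=44, Kent→Charlie 4·12=48, Holm→Alpha 7·6=42, Orton→Alpha 6·9=54.
Loads: Alpha carries 24/31, Charlie carries 12/12. Service 243; fixed 240; total 483.
Next best feasible plan costs 513.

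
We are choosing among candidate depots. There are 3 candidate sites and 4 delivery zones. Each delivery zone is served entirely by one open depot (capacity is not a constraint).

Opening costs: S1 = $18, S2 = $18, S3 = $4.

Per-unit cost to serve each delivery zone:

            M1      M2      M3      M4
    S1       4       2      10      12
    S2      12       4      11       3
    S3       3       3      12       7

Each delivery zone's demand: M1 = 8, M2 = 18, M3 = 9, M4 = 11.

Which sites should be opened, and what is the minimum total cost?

For any fixed open set, each delivery zone goes to its cheapest open site; total = fixed + service.
{S1, S2, S3}: M1→S3 3·8=24, M2→S1 2·18=36, M3→S1 10·9=90, M4→S2 3·11=33. Service 183; fixed 40; total 223.
{S1, S2}: M1→S1 4·8=32, M2→S1 2·18=36, M3→S1 10·9=90, M4→S2 3·11=33. Service 191; fixed 36; total 227.
{S2, S3}: service 210 + fixed 22 = 232
{S3}: service 263 + fixed 4 = 267
(All 7 nonempty subsets were checked; S1, S2 and S3 is lowest.)

Open S1, S2 and S3; minimum total cost 223.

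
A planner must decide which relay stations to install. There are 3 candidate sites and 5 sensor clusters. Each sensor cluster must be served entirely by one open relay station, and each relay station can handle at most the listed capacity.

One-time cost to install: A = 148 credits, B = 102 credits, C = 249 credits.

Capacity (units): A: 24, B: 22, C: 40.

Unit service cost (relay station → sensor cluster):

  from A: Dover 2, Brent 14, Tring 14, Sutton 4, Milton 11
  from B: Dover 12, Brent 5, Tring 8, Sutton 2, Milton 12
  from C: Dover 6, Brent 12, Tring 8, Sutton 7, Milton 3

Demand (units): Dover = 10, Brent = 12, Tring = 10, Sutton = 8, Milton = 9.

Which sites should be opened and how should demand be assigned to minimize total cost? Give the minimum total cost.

Open {B, C}: Dover→C 6·10=60, Brent→B 5·12=60, Tring→C 8·10=80, Sutton→B 2·8=16, Milton→C 3·9=27.
Loads: B carries 20/22, C carries 29/40. Service 243; fixed 351; total 594.
Next best feasible plan costs 634.

Minimum total cost: 594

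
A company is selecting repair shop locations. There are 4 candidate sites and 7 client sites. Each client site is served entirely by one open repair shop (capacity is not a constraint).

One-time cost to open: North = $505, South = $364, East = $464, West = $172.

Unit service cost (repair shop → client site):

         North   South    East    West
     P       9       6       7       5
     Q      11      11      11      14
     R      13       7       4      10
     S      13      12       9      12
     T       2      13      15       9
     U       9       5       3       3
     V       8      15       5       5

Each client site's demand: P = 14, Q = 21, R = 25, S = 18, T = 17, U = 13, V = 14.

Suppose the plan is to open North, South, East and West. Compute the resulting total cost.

Each client site is assigned to its cheapest site among the open ones.
{North, South, East, West}: P→West 5·14=70, Q→North 11·21=231, R→East 4·25=100, S→East 9·18=162, T→North 2·17=34, U→East 3·13=39, V→East 5·14=70. Service 706; fixed 1505; total 2211.

Total cost: 2211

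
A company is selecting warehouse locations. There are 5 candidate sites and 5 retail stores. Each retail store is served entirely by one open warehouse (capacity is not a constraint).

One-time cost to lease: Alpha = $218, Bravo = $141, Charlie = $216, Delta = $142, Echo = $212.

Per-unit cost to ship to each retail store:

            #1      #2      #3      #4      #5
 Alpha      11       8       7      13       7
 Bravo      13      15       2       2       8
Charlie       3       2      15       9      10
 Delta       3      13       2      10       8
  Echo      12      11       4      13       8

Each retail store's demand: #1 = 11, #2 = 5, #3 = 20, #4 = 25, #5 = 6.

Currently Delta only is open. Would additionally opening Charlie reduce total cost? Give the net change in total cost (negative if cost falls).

No — net change +136 (cost rises by 136).

Current service cost with {Delta}: 436.
Adding Charlie: each retail store re-picks its cheapest; new service cost 356, saving 80.
Extra fixed cost: 216. Net change = 216 − 80 = 136.
(Totals: 578 → 714.)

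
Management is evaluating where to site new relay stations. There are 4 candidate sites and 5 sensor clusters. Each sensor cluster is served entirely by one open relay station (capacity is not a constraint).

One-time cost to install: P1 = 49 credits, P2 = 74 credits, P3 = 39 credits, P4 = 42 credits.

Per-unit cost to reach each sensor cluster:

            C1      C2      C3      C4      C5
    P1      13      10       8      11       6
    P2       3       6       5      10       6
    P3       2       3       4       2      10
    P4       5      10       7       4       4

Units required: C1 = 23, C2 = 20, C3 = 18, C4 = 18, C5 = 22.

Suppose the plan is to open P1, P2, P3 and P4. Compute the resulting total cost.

Total cost: 506

Each sensor cluster is assigned to its cheapest site among the open ones.
{P1, P2, P3, P4}: C1→P3 2·23=46, C2→P3 3·20=60, C3→P3 4·18=72, C4→P3 2·18=36, C5→P4 4·22=88. Service 302; fixed 204; total 506.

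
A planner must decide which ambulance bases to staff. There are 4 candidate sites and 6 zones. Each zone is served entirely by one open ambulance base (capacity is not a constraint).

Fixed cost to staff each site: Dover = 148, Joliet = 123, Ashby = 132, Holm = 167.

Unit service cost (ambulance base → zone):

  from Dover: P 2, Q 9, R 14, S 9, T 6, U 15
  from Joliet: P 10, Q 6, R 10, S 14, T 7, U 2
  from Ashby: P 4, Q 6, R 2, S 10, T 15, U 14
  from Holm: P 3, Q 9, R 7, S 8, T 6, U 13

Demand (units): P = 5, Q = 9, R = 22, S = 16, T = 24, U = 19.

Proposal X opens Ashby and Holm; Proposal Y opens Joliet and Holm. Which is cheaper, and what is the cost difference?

Proposal Y is cheaper by 108.

Proposal X: {Ashby, Holm}: P→Holm 3·5=15, Q→Ashby 6·9=54, R→Ashby 2·22=44, S→Holm 8·16=128, T→Holm 6·24=144, U→Holm 13·19=247. Service 632; fixed 299; total 931.
Proposal Y: {Joliet, Holm}: P→Holm 3·5=15, Q→Joliet 6·9=54, R→Holm 7·22=154, S→Holm 8·16=128, T→Holm 6·24=144, U→Joliet 2·19=38. Service 533; fixed 290; total 823.
Difference: |931 − 823| = 108.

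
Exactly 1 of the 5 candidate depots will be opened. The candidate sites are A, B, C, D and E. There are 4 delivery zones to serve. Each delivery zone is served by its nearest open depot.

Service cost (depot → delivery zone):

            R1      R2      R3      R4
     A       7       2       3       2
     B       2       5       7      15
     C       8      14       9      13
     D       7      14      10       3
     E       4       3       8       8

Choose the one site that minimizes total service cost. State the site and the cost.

Choose A only; total service cost 14.

With exactly 1 open, each delivery zone uses its cheapest among the chosen.
{A}: R1→A 7, R2→A 2, R3→A 3, R4→A 2. Service cost 14.
{E}: service cost 23
{B}: service cost 29
Among all 5 size-1 choices, {A} is lowest.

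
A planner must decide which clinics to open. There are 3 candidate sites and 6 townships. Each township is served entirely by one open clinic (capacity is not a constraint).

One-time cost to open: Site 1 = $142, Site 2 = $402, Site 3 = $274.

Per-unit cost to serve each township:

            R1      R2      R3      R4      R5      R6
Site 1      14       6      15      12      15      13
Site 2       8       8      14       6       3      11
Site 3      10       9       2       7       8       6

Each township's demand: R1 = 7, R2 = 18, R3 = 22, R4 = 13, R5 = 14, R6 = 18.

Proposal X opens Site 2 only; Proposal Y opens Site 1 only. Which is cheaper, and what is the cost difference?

Proposal X: {Site 2}: R1→Site 2 8·7=56, R2→Site 2 8·18=144, R3→Site 2 14·22=308, R4→Site 2 6·13=78, R5→Site 2 3·14=42, R6→Site 2 11·18=198. Service 826; fixed 402; total 1228.
Proposal Y: {Site 1}: R1→Site 1 14·7=98, R2→Site 1 6·18=108, R3→Site 1 15·22=330, R4→Site 1 12·13=156, R5→Site 1 15·14=210, R6→Site 1 13·18=234. Service 1136; fixed 142; total 1278.
Difference: |1228 − 1278| = 50.

Proposal X is cheaper by 50.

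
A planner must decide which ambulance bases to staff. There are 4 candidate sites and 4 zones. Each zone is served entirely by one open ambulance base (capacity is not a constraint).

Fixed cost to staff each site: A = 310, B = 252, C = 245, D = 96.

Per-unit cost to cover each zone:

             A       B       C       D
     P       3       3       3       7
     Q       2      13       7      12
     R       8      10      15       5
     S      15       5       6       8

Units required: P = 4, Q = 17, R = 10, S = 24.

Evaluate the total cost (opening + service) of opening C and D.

Each zone is assigned to its cheapest site among the open ones.
{C, D}: P→C 3·4=12, Q→C 7·17=119, R→D 5·10=50, S→C 6·24=144. Service 325; fixed 341; total 666.

Total cost: 666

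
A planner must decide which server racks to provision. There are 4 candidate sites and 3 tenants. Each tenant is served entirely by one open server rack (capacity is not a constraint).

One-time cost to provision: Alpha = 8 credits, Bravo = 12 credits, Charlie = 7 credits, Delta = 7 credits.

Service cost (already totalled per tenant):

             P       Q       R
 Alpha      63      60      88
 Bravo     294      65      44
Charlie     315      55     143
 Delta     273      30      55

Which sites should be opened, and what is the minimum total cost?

For any fixed open set, each tenant goes to its cheapest open site; total = fixed + service.
{Alpha, Delta}: P→Alpha 63, Q→Delta 30, R→Delta 55. Service 148; fixed 15; total 163.
{Alpha, Bravo, Delta}: P→Alpha 63, Q→Delta 30, R→Bravo 44. Service 137; fixed 27; total 164.
{Alpha, Charlie, Delta}: P→Alpha 63, Q→Delta 30, R→Delta 55. Service 148; fixed 22; total 170.
{Alpha, Bravo, Charlie, Delta}: service 137 + fixed 34 = 171
No other subset beats 163.

Open Alpha and Delta; minimum total cost 163.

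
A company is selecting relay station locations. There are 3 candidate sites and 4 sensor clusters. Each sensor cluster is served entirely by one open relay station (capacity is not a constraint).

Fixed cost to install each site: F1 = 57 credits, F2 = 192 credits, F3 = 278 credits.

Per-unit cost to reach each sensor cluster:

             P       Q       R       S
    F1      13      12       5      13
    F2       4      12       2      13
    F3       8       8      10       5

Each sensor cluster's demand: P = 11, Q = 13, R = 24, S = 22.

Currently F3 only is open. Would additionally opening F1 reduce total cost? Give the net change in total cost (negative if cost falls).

Yes — net change −63 (cost falls by 63).

Current service cost with {F3}: 542.
Adding F1: each sensor cluster re-picks its cheapest; new service cost 422, saving 120.
Extra fixed cost: 57. Net change = 57 − 120 = -63.
(Totals: 820 → 757.)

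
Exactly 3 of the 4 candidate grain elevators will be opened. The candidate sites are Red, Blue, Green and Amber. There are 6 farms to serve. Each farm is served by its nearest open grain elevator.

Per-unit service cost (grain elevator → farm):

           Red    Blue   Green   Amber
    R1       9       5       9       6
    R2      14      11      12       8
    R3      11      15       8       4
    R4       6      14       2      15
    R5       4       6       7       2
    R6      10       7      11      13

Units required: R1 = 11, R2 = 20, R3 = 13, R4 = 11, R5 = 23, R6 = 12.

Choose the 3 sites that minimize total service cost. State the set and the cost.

With exactly 3 open, each farm uses its cheapest among the chosen.
{Blue, Green, Amber}: R1→Blue 5·11=55, R2→Amber 8·20=160, R3→Amber 4·13=52, R4→Green 2·11=22, R5→Amber 2·23=46, R6→Blue 7·12=84. Service cost 419.
{Red, Blue, Amber}: service cost 463
{Red, Green, Amber}: service cost 466
Among all 4 size-3 choices, {Blue, Green, Amber} is lowest.

Choose Blue, Green and Amber; total service cost 419.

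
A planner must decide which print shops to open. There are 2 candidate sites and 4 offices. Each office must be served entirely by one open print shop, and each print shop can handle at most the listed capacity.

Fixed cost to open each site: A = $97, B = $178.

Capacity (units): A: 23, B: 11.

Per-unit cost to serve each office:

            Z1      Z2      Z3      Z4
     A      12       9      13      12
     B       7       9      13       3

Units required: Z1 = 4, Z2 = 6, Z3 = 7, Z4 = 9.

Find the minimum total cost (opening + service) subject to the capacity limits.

Minimum total cost: 495

Open {A, B}: Z1→A 12·4=48, Z2→A 9·6=54, Z3→A 13·7=91, Z4→B 3·9=27.
Loads: A carries 17/23, B carries 9/11. Service 220; fixed 275; total 495.
Next best feasible plan costs 556.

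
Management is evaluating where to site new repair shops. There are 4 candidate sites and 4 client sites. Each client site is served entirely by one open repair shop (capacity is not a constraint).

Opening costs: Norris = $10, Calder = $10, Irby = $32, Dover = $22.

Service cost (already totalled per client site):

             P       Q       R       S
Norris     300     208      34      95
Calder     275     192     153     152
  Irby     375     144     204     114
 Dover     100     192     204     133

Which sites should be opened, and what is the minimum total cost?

Open Norris, Irby and Dover; minimum total cost 437.

For any fixed open set, each client site goes to its cheapest open site; total = fixed + service.
{Norris, Irby, Dover}: P→Dover 100, Q→Irby 144, R→Norris 34, S→Norris 95. Service 373; fixed 64; total 437.
{Norris, Calder, Irby, Dover}: P→Dover 100, Q→Irby 144, R→Norris 34, S→Norris 95. Service 373; fixed 74; total 447.
{Norris, Dover}: P→Dover 100, Q→Dover 192, R→Norris 34, S→Norris 95. Service 421; fixed 32; total 453.
{Norris}: service 637 + fixed 10 = 647
No other subset beats 437.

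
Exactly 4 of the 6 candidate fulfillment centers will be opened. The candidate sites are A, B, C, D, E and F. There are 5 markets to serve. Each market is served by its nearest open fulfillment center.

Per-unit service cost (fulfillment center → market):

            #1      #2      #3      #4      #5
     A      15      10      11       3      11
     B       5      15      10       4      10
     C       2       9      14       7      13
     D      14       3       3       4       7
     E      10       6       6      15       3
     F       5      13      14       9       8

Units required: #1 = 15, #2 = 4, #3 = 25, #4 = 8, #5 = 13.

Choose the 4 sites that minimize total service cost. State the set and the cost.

With exactly 4 open, each market uses its cheapest among the chosen.
{A, C, D, E}: #1→C 2·15=30, #2→D 3·4=12, #3→D 3·25=75, #4→A 3·8=24, #5→E 3·13=39. Service cost 180.
{B, C, D, E}: service cost 188
{C, D, E, F}: service cost 188
Among all 15 size-4 choices, {A, C, D, E} is lowest.

Choose A, C, D and E; total service cost 180.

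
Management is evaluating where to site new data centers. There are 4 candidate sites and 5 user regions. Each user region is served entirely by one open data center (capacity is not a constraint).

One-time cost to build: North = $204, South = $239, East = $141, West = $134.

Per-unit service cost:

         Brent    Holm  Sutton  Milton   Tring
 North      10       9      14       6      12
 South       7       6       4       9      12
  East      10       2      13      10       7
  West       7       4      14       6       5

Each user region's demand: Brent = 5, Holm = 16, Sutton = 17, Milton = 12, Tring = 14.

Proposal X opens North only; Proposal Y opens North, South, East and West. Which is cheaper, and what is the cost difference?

Proposal X: {North}: Brent→North 10·5=50, Holm→North 9·16=144, Sutton→North 14·17=238, Milton→North 6·12=72, Tring→North 12·14=168. Service 672; fixed 204; total 876.
Proposal Y: {North, South, East, West}: Brent→South 7·5=35, Holm→East 2·16=32, Sutton→South 4·17=68, Milton→North 6·12=72, Tring→West 5·14=70. Service 277; fixed 718; total 995.
Difference: |876 − 995| = 119.

Proposal X is cheaper by 119.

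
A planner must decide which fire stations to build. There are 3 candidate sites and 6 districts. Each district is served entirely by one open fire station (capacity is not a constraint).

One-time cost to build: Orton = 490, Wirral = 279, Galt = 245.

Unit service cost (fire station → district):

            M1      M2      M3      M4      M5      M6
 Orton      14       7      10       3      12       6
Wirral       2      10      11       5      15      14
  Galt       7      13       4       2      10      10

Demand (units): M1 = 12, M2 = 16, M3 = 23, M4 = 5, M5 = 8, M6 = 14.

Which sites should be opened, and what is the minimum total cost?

Open Galt only; minimum total cost 859.

For any fixed open set, each district goes to its cheapest open site; total = fixed + service.
{Galt}: M1→Galt 7·12=84, M2→Galt 13·16=208, M3→Galt 4·23=92, M4→Galt 2·5=10, M5→Galt 10·8=80, M6→Galt 10·14=140. Service 614; fixed 245; total 859.
{Wirral, Galt}: service 506 + fixed 524 = 1030
{Wirral}: service 778 + fixed 279 = 1057
{Orton, Wirral, Galt}: service 402 + fixed 1014 = 1416
No other subset beats 859.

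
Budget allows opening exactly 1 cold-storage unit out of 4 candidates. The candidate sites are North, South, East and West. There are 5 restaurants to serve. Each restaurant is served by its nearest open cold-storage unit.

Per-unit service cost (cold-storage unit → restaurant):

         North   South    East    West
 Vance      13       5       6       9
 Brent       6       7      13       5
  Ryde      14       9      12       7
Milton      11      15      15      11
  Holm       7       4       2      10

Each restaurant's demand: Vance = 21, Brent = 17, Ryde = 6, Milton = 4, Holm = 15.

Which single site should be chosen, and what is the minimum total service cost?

With exactly 1 open, each restaurant uses its cheapest among the chosen.
{South}: Vance→South 5·21=105, Brent→South 7·17=119, Ryde→South 9·6=54, Milton→South 15·4=60, Holm→South 4·15=60. Service cost 398.
{East}: service cost 509
{West}: service cost 510
Among all 4 size-1 choices, {South} is lowest.

Choose South only; total service cost 398.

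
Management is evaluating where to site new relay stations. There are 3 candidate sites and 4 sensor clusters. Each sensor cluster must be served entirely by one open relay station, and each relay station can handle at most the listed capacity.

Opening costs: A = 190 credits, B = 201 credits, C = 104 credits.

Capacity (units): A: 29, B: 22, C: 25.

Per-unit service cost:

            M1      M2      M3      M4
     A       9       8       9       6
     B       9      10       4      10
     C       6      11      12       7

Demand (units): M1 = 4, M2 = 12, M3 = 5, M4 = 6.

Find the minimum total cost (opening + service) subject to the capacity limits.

Open {A}: M1→A 9·4=36, M2→A 8·12=96, M3→A 9·5=45, M4→A 6·6=36.
Loads: A carries 27/29. Service 213; fixed 190; total 403.
Next best feasible plan costs 495.

Minimum total cost: 403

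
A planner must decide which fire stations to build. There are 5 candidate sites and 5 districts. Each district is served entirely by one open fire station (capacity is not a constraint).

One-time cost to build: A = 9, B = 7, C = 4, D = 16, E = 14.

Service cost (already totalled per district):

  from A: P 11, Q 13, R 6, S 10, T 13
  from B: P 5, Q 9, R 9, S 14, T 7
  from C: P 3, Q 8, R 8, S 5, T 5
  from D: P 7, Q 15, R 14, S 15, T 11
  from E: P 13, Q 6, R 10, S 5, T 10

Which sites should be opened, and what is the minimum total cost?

For any fixed open set, each district goes to its cheapest open site; total = fixed + service.
{C}: P→C 3, Q→C 8, R→C 8, S→C 5, T→C 5. Service 29; fixed 4; total 33.
{A, C}: P→C 3, Q→C 8, R→A 6, S→C 5, T→C 5. Service 27; fixed 13; total 40.
{B, C}: P→C 3, Q→C 8, R→C 8, S→C 5, T→C 5. Service 29; fixed 11; total 40.
{A, B, C, D, E}: service 25 + fixed 50 = 75
No other subset beats 33.

Open C only; minimum total cost 33.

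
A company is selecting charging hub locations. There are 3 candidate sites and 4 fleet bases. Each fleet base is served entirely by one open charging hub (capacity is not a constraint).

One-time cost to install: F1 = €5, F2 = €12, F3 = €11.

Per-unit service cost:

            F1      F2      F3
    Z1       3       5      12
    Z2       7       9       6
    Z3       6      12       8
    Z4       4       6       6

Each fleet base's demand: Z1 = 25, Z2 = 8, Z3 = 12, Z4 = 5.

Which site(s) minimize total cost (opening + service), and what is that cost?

Open F1 only; minimum total cost 228.

For any fixed open set, each fleet base goes to its cheapest open site; total = fixed + service.
{F1}: Z1→F1 3·25=75, Z2→F1 7·8=56, Z3→F1 6·12=72, Z4→F1 4·5=20. Service 223; fixed 5; total 228.
{F1, F3}: Z1→F1 3·25=75, Z2→F3 6·8=48, Z3→F1 6·12=72, Z4→F1 4·5=20. Service 215; fixed 16; total 231.
{F1, F2}: service 223 + fixed 17 = 240
{F1, F2, F3}: Z1→F1 3·25=75, Z2→F3 6·8=48, Z3→F1 6·12=72, Z4→F1 4·5=20. Service 215; fixed 28; total 243.
No other subset beats 228.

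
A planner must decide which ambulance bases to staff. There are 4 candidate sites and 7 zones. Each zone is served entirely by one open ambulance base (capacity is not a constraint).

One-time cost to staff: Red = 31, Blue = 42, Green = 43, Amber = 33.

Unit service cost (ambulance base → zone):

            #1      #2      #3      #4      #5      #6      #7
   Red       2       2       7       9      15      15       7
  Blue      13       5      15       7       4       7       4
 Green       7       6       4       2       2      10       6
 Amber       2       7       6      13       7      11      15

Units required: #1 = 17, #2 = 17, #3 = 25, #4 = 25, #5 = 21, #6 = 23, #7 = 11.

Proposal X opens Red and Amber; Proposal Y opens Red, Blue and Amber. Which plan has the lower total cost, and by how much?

Proposal X: {Red, Amber}: #1→Red 2·17=34, #2→Red 2·17=34, #3→Amber 6·25=150, #4→Red 9·25=225, #5→Amber 7·21=147, #6→Amber 11·23=253, #7→Red 7·11=77. Service 920; fixed 64; total 984.
Proposal Y: {Red, Blue, Amber}: #1→Red 2·17=34, #2→Red 2·17=34, #3→Amber 6·25=150, #4→Blue 7·25=175, #5→Blue 4·21=84, #6→Blue 7·23=161, #7→Blue 4·11=44. Service 682; fixed 106; total 788.
Difference: |984 − 788| = 196.

Proposal Y is cheaper by 196.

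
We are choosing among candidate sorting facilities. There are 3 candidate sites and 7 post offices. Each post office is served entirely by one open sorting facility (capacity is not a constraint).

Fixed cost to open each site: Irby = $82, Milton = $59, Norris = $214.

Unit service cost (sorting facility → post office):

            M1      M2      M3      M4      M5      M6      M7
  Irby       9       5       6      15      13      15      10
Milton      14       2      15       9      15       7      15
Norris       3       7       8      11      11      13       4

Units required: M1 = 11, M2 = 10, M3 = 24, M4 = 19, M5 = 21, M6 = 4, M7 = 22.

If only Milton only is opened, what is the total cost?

Each post office is assigned to its cheapest site among the open ones.
{Milton}: M1→Milton 14·11=154, M2→Milton 2·10=20, M3→Milton 15·24=360, M4→Milton 9·19=171, M5→Milton 15·21=315, M6→Milton 7·4=28, M7→Milton 15·22=330. Service 1378; fixed 59; total 1437.

Total cost: 1437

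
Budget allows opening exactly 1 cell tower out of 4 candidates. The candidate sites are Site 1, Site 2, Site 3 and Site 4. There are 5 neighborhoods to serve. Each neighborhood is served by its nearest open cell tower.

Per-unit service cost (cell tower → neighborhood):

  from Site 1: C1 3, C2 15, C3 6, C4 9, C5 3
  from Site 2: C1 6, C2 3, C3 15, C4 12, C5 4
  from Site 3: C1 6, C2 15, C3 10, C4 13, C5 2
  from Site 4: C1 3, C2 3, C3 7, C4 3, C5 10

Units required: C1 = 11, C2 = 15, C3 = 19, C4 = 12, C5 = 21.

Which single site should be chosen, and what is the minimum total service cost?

Choose Site 4 only; total service cost 457.

With exactly 1 open, each neighborhood uses its cheapest among the chosen.
{Site 4}: C1→Site 4 3·11=33, C2→Site 4 3·15=45, C3→Site 4 7·19=133, C4→Site 4 3·12=36, C5→Site 4 10·21=210. Service cost 457.
{Site 1}: service cost 543
{Site 2}: service cost 624
Among all 4 size-1 choices, {Site 4} is lowest.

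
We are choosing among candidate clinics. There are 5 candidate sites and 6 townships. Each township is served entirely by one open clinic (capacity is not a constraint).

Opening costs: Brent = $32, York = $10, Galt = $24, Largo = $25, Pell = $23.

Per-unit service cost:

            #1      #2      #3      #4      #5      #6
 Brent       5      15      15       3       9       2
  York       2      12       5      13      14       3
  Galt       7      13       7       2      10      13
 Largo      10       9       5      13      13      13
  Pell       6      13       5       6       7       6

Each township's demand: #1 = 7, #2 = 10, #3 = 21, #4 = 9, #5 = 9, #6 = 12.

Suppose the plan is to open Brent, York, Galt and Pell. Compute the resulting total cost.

Total cost: 433

Each township is assigned to its cheapest site among the open ones.
{Brent, York, Galt, Pell}: #1→York 2·7=14, #2→York 12·10=120, #3→York 5·21=105, #4→Galt 2·9=18, #5→Pell 7·9=63, #6→Brent 2·12=24. Service 344; fixed 89; total 433.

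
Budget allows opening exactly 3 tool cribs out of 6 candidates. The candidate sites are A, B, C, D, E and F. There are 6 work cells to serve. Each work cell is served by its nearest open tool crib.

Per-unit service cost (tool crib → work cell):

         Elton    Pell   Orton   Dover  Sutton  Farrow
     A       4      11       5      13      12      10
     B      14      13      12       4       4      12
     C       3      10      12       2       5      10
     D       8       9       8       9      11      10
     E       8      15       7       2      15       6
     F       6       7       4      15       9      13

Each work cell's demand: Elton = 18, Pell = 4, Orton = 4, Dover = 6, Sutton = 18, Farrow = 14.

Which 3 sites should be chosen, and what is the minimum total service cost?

Choose C, E and F; total service cost 284.

With exactly 3 open, each work cell uses its cheapest among the chosen.
{C, E, F}: Elton→C 3·18=54, Pell→F 7·4=28, Orton→F 4·4=16, Dover→C 2·6=12, Sutton→C 5·18=90, Farrow→E 6·14=84. Service cost 284.
{B, C, E}: service cost 290
{A, C, E}: service cost 300
Among all 20 size-3 choices, {C, E, F} is lowest.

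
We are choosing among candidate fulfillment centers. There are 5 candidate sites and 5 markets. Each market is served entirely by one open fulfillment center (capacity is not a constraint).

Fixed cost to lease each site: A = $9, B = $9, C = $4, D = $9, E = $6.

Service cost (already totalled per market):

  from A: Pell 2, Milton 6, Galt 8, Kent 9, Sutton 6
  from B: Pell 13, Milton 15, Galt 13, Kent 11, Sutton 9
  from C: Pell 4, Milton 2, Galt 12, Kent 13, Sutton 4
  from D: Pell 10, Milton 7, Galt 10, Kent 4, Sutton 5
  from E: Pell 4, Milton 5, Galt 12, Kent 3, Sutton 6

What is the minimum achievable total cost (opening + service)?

Minimum total cost: 35

For any fixed open set, each market goes to its cheapest open site; total = fixed + service.
{C, E}: Pell→C 4, Milton→C 2, Galt→C 12, Kent→E 3, Sutton→C 4. Service 25; fixed 10; total 35.
{E}: service 30 + fixed 6 = 36
{C, D}: service 24 + fixed 13 = 37
{A, B, C, D, E}: Pell→A 2, Milton→C 2, Galt→A 8, Kent→E 3, Sutton→C 4. Service 19; fixed 37; total 56.
No other subset beats 35.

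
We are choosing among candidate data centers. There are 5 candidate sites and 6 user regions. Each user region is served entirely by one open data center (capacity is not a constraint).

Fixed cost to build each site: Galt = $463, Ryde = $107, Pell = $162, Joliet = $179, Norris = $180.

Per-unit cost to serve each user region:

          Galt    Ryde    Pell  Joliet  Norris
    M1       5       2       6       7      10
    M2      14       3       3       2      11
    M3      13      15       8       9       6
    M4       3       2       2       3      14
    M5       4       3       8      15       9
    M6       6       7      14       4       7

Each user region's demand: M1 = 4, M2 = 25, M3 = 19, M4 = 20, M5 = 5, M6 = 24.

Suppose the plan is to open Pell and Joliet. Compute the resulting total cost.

Total cost: 743

Each user region is assigned to its cheapest site among the open ones.
{Pell, Joliet}: M1→Pell 6·4=24, M2→Joliet 2·25=50, M3→Pell 8·19=152, M4→Pell 2·20=40, M5→Pell 8·5=40, M6→Joliet 4·24=96. Service 402; fixed 341; total 743.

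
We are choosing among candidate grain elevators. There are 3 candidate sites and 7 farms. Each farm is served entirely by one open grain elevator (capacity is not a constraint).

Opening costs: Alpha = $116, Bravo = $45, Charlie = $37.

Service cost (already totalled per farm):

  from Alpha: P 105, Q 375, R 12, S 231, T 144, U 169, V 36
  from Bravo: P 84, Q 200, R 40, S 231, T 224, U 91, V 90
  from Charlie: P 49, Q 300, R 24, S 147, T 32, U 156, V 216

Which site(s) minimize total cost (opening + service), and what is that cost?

Open Bravo and Charlie; minimum total cost 715.

For any fixed open set, each farm goes to its cheapest open site; total = fixed + service.
{Bravo, Charlie}: P→Charlie 49, Q→Bravo 200, R→Charlie 24, S→Charlie 147, T→Charlie 32, U→Bravo 91, V→Bravo 90. Service 633; fixed 82; total 715.
{Alpha, Bravo, Charlie}: P→Charlie 49, Q→Bravo 200, R→Alpha 12, S→Charlie 147, T→Charlie 32, U→Bravo 91, V→Alpha 36. Service 567; fixed 198; total 765.
{Alpha, Charlie}: service 732 + fixed 153 = 885
{Charlie}: service 924 + fixed 37 = 961
(All 7 nonempty subsets were checked; Bravo and Charlie is lowest.)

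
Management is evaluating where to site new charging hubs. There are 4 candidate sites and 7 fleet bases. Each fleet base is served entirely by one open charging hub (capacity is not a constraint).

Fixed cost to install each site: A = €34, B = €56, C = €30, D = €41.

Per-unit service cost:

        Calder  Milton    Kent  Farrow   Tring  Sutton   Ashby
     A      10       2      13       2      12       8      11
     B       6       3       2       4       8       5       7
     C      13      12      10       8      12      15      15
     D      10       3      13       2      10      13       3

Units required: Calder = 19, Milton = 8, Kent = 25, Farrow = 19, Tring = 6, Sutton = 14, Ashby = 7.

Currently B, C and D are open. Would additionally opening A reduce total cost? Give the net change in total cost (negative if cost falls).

Current service cost with {B, C, D}: 365.
Adding A: each fleet base re-picks its cheapest; new service cost 357, saving 8.
Extra fixed cost: 34. Net change = 34 − 8 = 26.
(Totals: 492 → 518.)

No — net change +26 (cost rises by 26).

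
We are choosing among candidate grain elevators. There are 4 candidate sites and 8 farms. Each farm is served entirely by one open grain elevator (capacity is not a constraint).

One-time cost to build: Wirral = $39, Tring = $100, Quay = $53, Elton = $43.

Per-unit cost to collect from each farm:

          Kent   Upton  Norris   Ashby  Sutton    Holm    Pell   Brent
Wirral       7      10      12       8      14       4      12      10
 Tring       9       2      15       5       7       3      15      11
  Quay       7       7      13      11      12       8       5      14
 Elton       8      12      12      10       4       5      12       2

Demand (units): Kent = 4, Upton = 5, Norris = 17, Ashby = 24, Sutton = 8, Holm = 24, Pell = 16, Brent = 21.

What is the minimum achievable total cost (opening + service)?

Minimum total cost: 784

For any fixed open set, each farm goes to its cheapest open site; total = fixed + service.
{Tring, Quay, Elton}: Kent→Quay 7·4=28, Upton→Tring 2·5=10, Norris→Elton 12·17=204, Ashby→Tring 5·24=120, Sutton→Elton 4·8=32, Holm→Tring 3·24=72, Pell→Quay 5·16=80, Brent→Elton 2·21=42. Service 588; fixed 196; total 784.
{Wirral, Tring, Quay, Elton}: Kent→Wirral 7·4=28, Upton→Tring 2·5=10, Norris→Wirral 12·17=204, Ashby→Tring 5·24=120, Sutton→Elton 4·8=32, Holm→Tring 3·24=72, Pell→Quay 5·16=80, Brent→Elton 2·21=42. Service 588; fixed 235; total 823.
{Wirral, Quay, Elton}: Kent→Wirral 7·4=28, Upton→Quay 7·5=35, Norris→Wirral 12·17=204, Ashby→Wirral 8·24=192, Sutton→Elton 4·8=32, Holm→Wirral 4·24=96, Pell→Quay 5·16=80, Brent→Elton 2·21=42. Service 709; fixed 135; total 844.
{Wirral}: Kent→Wirral 7·4=28, Upton→Wirral 10·5=50, Norris→Wirral 12·17=204, Ashby→Wirral 8·24=192, Sutton→Wirral 14·8=112, Holm→Wirral 4·24=96, Pell→Wirral 12·16=192, Brent→Wirral 10·21=210. Service 1084; fixed 39; total 1123.
No other subset beats 784.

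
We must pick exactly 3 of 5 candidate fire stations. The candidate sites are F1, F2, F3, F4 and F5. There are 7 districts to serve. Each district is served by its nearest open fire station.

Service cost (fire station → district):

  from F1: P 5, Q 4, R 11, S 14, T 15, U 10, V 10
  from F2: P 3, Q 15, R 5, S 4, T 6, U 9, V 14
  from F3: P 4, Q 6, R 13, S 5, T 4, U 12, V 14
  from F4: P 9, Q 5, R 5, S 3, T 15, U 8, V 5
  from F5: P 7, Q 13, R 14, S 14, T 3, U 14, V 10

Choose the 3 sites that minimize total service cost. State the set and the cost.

Choose F2, F4 and F5; total service cost 32.

With exactly 3 open, each district uses its cheapest among the chosen.
{F2, F4, F5}: P→F2 3, Q→F4 5, R→F2 5, S→F4 3, T→F5 3, U→F4 8, V→F4 5. Service cost 32.
{F1, F3, F4}: service cost 33
{F1, F4, F5}: service cost 33
Among all 10 size-3 choices, {F2, F4, F5} is lowest.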